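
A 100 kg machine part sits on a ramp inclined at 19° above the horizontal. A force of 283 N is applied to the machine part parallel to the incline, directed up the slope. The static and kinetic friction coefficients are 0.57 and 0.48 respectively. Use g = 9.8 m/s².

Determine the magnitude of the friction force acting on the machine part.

Normal force: N = m g cos θ = 100 × 9.8 × cos 19° = 926.6 N.
The friction needed for equilibrium is m g sin θ − P = 319.1 − 283 = 36.06 N, measured positive up-slope.
Static friction can supply at most μ_s N = 528.2 N.
Since |36.06| ≤ 528.2 N, static friction is sufficient; f equals the required value, not μ_s N.

f ≈ 36.1 N (up the incline)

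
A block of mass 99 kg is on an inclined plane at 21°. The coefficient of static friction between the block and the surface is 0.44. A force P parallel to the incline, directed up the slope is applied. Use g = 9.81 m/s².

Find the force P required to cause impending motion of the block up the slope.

P ≈ 747 N

At impending motion up the slope, friction acts down-slope at its limit: f = μ_s N.
P is parallel to the surface, so N = m g cos θ = 907 N.
Along the incline: P = m g sin θ + μ_s N = 348 + 0.44×907 = 747 N.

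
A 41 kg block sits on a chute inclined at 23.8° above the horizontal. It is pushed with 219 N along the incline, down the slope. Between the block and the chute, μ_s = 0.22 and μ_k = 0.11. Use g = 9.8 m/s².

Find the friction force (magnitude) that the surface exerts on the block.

f ≈ 40.4 N (up the incline)

Perpendicular to the surface, N = m g cos θ = 41·9.8·cos 23.8° = 367.6 N.
The friction needed for equilibrium is m g sin θ + P = 162.1 + 219 = 381.1 N, measured positive up-slope.
The static-friction ceiling is μ_s N = 0.22 × 367.6 = 80.88 N.
Since |381.1| > 80.88 N, static friction cannot hold it; the block slides down the incline and kinetic friction applies: f = μ_k N = 0.11 × 367.6 = 40.4 N.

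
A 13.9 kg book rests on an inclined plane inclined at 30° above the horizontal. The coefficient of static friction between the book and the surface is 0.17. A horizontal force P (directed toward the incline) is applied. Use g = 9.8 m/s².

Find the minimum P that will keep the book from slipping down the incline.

The book tends to slide down (tan θ > μ_s), so at the point of impending slip friction acts up-slope at its limit: f = μ_s N.
Perpendicular to the incline: N = m g cos θ + P sin θ.
Along the incline: P cos θ + μ_s N = m g sin θ, i.e. P cos θ + μ_s (m g cos θ + P sin θ) = m g sin θ.
Solving, P (cos θ + μ_s sin θ) = m g (sin θ − μ_s cos θ), so P = 136×0.3528/0.951 = 50.5 N.

P_min ≈ 50.5 N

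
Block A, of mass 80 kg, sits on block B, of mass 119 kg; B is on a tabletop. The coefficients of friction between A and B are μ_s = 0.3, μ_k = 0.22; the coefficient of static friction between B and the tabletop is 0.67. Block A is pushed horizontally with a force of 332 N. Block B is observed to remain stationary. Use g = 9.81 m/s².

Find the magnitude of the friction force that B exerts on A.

Normal force at the A–B interface: N₁ = m_A g = 784.8 N.
So the A–B interface can sustain at most μ_s N₁ = 235.4 N of static friction.
P = 332 N exceeds that limit, so A slips over B and the interface friction becomes kinetic: f₁ = μ_k N₁ = 0.22×784.8 = 173 N.
B experiences an equal 173 N forward from A (third law). B is in equilibrium, so the floor supplies f₂ = 173 N of static friction (limit μ_s(m_A+m_B)g = 1308 N, not exceeded).

f ≈ 173 N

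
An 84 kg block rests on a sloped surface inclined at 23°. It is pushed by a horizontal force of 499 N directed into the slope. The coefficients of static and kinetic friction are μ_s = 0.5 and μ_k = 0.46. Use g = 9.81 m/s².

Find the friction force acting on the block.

The horizontal push has a component P sin θ into the surface, so N = m g cos θ + P sin θ = 758.5 + 195 = 953.5 N.
Parallel to the incline: P cos θ − m g sin θ = 459.3 − 322 = 137.4 N; the friction needed to balance this is 137.4 N acting down the slope.
The limit of static friction is μ_s N = 476.8 N.
|f_req| = 137.4 ≤ 476.8 N → the block is in equilibrium; friction equals the required value.

f ≈ 137 N (down the incline)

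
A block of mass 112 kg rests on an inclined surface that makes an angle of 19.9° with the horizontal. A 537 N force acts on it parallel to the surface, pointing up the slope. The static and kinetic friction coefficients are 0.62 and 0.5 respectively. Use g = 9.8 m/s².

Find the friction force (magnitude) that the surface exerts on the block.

f ≈ 163 N (down the incline)

Perpendicular to the surface, N = m g cos θ = 112·9.8·cos 19.9° = 1032 N.
The friction needed for equilibrium is m g sin θ − P = 373.6 − 537 = -163.4 N, measured positive up-slope.
Static friction can supply at most μ_s N = 639.9 N.
Since |-163.4| ≤ 639.9 N, static friction is sufficient; f equals the required value, not μ_s N.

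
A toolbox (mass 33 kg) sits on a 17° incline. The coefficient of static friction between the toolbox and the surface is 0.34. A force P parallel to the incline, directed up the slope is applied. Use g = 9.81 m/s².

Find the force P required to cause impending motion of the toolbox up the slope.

P ≈ 200 N

At impending motion up the slope, friction acts down-slope at its limit: f = μ_s N.
P is parallel to the surface, so N = m g cos θ = 310 N.
Along the incline: P = m g sin θ + μ_s N = 94.6 + 0.34×310 = 200 N.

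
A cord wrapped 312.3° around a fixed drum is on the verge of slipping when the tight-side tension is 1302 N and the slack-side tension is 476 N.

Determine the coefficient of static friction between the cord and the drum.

T₂/T₁ = e^{μβ} → μ = ln(T₂/T₁)/β.
β = 312.3° = 5.451 rad.
μ = ln(1302/476)/5.451 = ln(2.735)/5.451 = 0.185.

μ ≈ 0.185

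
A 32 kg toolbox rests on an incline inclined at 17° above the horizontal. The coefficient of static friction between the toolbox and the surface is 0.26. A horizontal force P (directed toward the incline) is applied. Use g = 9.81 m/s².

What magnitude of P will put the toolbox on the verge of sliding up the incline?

P ≈ 193 N

At impending motion up the slope, friction acts down-slope at its limit: f = μ_s N.
Perpendicular to the incline: N = m g cos θ + P sin θ.
Along the incline: P cos θ = m g sin θ + μ_s N = m g sin θ + μ_s (m g cos θ + P sin θ).
Solving, P (cos θ − μ_s sin θ) = m g (sin θ + μ_s cos θ), so P = 32×9.81×(sin 17° + 0.26 cos 17°)/(cos 17° − 0.26 sin 17°) = 314×0.541/0.8803 = 193 N.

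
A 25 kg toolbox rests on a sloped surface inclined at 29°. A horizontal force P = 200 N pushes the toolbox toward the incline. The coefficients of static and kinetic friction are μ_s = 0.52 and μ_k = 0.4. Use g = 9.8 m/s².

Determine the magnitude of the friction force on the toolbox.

The horizontal push has a component P sin θ into the surface, so N = m g cos θ + P sin θ = 214.3 + 96.96 = 311.2 N.
Parallel to the incline: P cos θ − m g sin θ = 174.9 − 118.8 = 56.15 N; the friction needed to balance this is 56.15 N acting down the slope.
Maximum static friction: μ_s N = 0.52 × 311.2 = 161.8 N.
Since 56.15 N is within the 161.8 N limit, the toolbox stays put and friction is exactly 56.1 N.

f ≈ 56.1 N (down the incline)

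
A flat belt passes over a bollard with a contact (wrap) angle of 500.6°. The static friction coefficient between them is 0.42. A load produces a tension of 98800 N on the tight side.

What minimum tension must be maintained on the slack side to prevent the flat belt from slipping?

Capstan equation at impending slip: T_tight/T_slack = e^{μβ}.
β = 500.6° = 8.737 rad; e^{μβ} = e^{0.42×8.737} = 39.24.
T_slack = T_tight / e^{μβ} = 98800 / 39.24 = 2520 N.

T_min ≈ 2520 N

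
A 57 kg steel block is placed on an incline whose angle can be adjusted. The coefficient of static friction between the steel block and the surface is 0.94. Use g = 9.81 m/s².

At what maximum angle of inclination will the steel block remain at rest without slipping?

At the slip threshold, m g sin θ = μ_s · m g cos θ, so tan θ = μ_s.
θ_max = arctan(0.94) = 43.2°.

θ_max ≈ 43.2°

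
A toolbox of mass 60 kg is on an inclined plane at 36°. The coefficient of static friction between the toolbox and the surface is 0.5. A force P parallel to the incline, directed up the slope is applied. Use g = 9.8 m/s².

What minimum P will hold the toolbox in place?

The toolbox tends to slide down (tan θ > μ_s), so at the point of impending slip friction acts up-slope at its limit: f = μ_s N.
P is parallel to the surface, so N = m g cos θ = 476 N.
Along the incline: P + μ_s N = m g sin θ, so P = 346 − 0.5×476 = 108 N.

P_min ≈ 108 N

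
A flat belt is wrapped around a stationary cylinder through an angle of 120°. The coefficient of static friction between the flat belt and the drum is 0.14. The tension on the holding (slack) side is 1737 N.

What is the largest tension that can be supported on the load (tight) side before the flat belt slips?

T_max ≈ 2330 N

At impending slip the capstan equation gives T₂/T₁ = e^{μβ} with β in radians.
β = 120° × π/180 = 2.094 rad.
e^{μβ} = e^{0.14×2.094} = 1.341.
T₂ = T₁ · e^{μβ} = 1737 × 1.341 = 2330 N.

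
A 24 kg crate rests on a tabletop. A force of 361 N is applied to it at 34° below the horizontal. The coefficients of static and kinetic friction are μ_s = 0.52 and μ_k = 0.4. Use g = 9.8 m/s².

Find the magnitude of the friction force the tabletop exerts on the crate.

Vertical equilibrium gives N = m g + P sin α = 437.1 N.
The horizontal driving force is P cos α = 299.3 N, so equilibrium needs friction f = 299.3 N.
The static-friction limit is μ_s N = 227.3 N.
299.3 > 227.3 N → the crate slides; f = μ_k N = 0.4×437.1 = 175 N.

f ≈ 175 N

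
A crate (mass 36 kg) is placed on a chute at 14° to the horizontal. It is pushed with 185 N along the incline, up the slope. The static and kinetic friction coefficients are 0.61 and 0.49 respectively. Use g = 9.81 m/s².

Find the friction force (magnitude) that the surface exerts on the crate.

Perpendicular to the surface, N = m g cos θ = 36·9.81·cos 14° = 342.7 N.
Parallel to the incline, ΣF = 0 gives f = m g sin θ − P = 85.44 − 185 = -99.56 N (up-slope positive).
Static friction can supply at most μ_s N = 209 N.
Since |-99.56| ≤ 209 N, static friction is sufficient; f equals the required value, not μ_s N.

f ≈ 99.6 N (down the incline)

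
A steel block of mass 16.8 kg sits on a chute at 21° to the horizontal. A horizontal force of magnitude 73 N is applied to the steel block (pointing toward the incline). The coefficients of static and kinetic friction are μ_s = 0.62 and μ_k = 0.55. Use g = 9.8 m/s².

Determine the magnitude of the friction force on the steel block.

f ≈ 9.15 N (down the incline)

The horizontal push has a component P sin θ into the surface, so N = m g cos θ + P sin θ = 153.7 + 26.16 = 179.9 N.
Along the incline, the net driving force (taking up-slope positive) is P cos θ − m g sin θ = 68.15 − 59 = 9.15 N, so equilibrium requires friction f = -9.15 N (down-slope).
The limit of static friction is μ_s N = 111.5 N.
Since 9.15 N is within the 111.5 N limit, the steel block stays put and friction is exactly 9.15 N.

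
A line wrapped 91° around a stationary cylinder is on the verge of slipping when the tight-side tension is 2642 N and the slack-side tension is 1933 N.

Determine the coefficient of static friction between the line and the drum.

T₂/T₁ = e^{μβ} → μ = ln(T₂/T₁)/β.
β = 91° = 1.588 rad.
μ = ln(2642/1933)/1.588 = ln(1.367)/1.588 = 0.197.

μ ≈ 0.197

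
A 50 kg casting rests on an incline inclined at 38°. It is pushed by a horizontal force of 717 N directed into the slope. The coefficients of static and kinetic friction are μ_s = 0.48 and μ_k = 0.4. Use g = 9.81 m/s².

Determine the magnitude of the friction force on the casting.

f ≈ 263 N (down the incline)

Resolve perpendicular to the incline: N = m g cos θ + P sin θ = 50×9.81×cos 38° + 717×sin 38° = 827.9 N.
Parallel to the incline: P cos θ − m g sin θ = 565 − 302 = 263 N; the friction needed to balance this is 263 N acting down the slope.
The limit of static friction is μ_s N = 397.4 N.
|f_req| = 263 ≤ 397.4 N → the casting is in equilibrium; friction equals the required value.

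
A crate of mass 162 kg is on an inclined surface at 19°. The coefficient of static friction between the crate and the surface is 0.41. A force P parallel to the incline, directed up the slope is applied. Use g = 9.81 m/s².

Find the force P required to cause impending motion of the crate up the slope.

At impending motion up the slope, friction acts down-slope at its limit: f = μ_s N.
P is parallel to the surface, so N = m g cos θ = 1500 N.
Along the incline: P = m g sin θ + μ_s N = 517 + 0.41×1500 = 1130 N.

P ≈ 1130 N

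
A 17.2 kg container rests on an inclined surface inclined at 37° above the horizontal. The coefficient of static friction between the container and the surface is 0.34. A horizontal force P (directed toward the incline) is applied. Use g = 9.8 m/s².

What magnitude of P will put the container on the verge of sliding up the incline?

P ≈ 248 N

At impending motion up the slope, friction acts down-slope at its limit: f = μ_s N.
Perpendicular to the incline: N = m g cos θ + P sin θ.
Along the incline: P cos θ = m g sin θ + μ_s N = m g sin θ + μ_s (m g cos θ + P sin θ).
Solving, P (cos θ − μ_s sin θ) = m g (sin θ + μ_s cos θ), so P = 17.2×9.8×(sin 37° + 0.34 cos 37°)/(cos 37° − 0.34 sin 37°) = 169×0.8734/0.594 = 248 N.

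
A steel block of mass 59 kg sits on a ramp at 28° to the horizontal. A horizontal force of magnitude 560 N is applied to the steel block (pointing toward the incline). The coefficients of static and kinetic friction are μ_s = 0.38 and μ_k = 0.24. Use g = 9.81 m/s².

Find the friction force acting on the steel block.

Normal direction: N = m g cos θ + P sin θ = 773.9 N.
Parallel to the incline: P cos θ − m g sin θ = 494.5 − 271.7 = 222.7 N; the friction needed to balance this is 222.7 N acting down the slope.
The limit of static friction is μ_s N = 294.1 N.
|f_req| = 222.7 ≤ 294.1 N → the steel block is in equilibrium; friction equals the required value.

f ≈ 223 N (down the incline)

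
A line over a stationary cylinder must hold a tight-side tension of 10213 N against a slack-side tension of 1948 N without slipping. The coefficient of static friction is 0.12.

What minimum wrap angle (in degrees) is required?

T₂/T₁ = e^{μβ} → β = ln(T₂/T₁)/μ.
β = ln(10213/1948)/0.12 = 1.657/0.12 = 13.81 rad.
In degrees: β = 13.81 × 180/π = 791°.

β_min ≈ 791°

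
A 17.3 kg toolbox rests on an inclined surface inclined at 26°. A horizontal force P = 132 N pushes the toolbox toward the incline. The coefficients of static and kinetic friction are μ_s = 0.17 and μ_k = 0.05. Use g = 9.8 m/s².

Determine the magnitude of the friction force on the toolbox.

f ≈ 10.5 N (down the incline)

Resolve perpendicular to the incline: N = m g cos θ + P sin θ = 17.3×9.8×cos 26° + 132×sin 26° = 210.2 N.
Along the incline, the net driving force (taking up-slope positive) is P cos θ − m g sin θ = 118.6 − 74.32 = 44.32 N, so equilibrium requires friction f = -44.32 N (down-slope).
The limit of static friction is μ_s N = 35.74 N.
|f_req| = 44.32 > 35.74 N → the toolbox slides up the incline; f = μ_k N = 0.05 × 210.2 = 10.5 N.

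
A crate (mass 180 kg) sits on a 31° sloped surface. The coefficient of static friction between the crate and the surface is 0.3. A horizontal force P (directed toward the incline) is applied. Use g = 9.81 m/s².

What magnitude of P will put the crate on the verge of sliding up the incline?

At impending motion up the slope, friction acts down-slope at its limit: f = μ_s N.
Perpendicular to the incline: N = m g cos θ + P sin θ.
Along the incline: P cos θ = m g sin θ + μ_s N = m g sin θ + μ_s (m g cos θ + P sin θ).
Solving, P (cos θ − μ_s sin θ) = m g (sin θ + μ_s cos θ), so P = 180×9.81×(sin 31° + 0.3 cos 31°)/(cos 31° − 0.3 sin 31°) = 1770×0.7722/0.7027 = 1940 N.

P ≈ 1940 N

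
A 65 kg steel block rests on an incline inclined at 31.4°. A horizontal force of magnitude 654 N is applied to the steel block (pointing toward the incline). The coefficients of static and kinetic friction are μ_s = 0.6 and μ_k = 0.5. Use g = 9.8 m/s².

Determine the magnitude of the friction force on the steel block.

Normal direction: N = m g cos θ + P sin θ = 884.5 N.
Parallel to the incline: P cos θ − m g sin θ = 558.2 − 331.9 = 226.3 N; the friction needed to balance this is 226.3 N acting down the slope.
Maximum static friction: μ_s N = 0.6 × 884.5 = 530.7 N.
Since 226.3 N is within the 530.7 N limit, the steel block stays put and friction is exactly 226 N.

f ≈ 226 N (down the incline)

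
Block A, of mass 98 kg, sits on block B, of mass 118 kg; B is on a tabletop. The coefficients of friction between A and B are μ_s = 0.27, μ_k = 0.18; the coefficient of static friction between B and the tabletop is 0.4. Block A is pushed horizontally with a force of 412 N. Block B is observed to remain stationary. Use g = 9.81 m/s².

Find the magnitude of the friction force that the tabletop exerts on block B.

Normal force at the A–B interface: N₁ = m_A g = 961.4 N.
Maximum static friction on A from B: μ_s N₁ = 0.27×961.4 = 259.6 N.
P = 412 N exceeds that limit, so A slips over B and the interface friction becomes kinetic: f₁ = μ_k N₁ = 0.18×961.4 = 173 N.
By Newton's third law B feels 173 N forward from A. With B stationary, the floor's static friction on B balances it: f₂ = 173 N (well within μ_s(m_A+m_B)g = 847.6 N).

f ≈ 173 N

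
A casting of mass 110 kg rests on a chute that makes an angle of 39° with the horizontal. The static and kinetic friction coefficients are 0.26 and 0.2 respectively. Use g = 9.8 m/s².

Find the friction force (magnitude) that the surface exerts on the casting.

f ≈ 168 N (up the incline)

The normal reaction is N = m g cos θ = 837.8 N.
For equilibrium along the incline, friction must balance the weight component: f = m g sin θ = 678.4 N up the slope.
Static friction can supply at most μ_s N = 217.8 N.
Since |678.4| > 217.8 N, static friction cannot hold it; the casting slides down the incline and kinetic friction applies: f = μ_k N = 0.2 × 837.8 = 168 N.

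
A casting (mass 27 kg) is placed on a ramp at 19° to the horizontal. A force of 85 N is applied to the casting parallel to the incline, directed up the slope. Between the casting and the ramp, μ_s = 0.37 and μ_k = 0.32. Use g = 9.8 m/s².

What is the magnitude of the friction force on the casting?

f ≈ 1.15 N (up the incline)

Normal force: N = m g cos θ = 27 × 9.8 × cos 19° = 250.2 N.
Parallel to the incline, ΣF = 0 gives f = m g sin θ − P = 86.15 − 85 = 1.145 N (up-slope positive).
The static-friction ceiling is μ_s N = 0.37 × 250.2 = 92.57 N.
Since |1.145| ≤ 92.57 N, static friction is sufficient; f equals the required value, not μ_s N.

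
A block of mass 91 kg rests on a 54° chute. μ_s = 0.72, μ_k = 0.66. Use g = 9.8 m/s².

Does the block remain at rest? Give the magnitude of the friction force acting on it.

N = m g cos θ = 524 N.
Down-slope weight component: m g sin θ = 721 N.
μ_s N = 377 N.
721 > 377 N, so it slides; kinetic friction f = μ_k N = 0.66×524 = 346 N.

f ≈ 346 N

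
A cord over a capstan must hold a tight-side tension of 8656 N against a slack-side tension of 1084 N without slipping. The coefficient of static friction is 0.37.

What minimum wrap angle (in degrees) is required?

β_min ≈ 322°

T₂/T₁ = e^{μβ} → β = ln(T₂/T₁)/μ.
β = ln(8656/1084)/0.37 = 2.078/0.37 = 5.615 rad.
In degrees: β = 5.615 × 180/π = 322°.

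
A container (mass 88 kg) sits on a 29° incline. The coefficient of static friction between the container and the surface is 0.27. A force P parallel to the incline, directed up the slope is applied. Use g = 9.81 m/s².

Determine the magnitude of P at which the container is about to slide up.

P ≈ 622 N

At impending motion up the slope, friction acts down-slope at its limit: f = μ_s N.
P is parallel to the surface, so N = m g cos θ = 755 N.
Along the incline: P = m g sin θ + μ_s N = 419 + 0.27×755 = 622 N.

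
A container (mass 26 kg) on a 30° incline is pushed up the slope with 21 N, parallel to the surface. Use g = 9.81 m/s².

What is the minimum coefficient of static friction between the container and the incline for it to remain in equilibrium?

N = m g cos θ = 220.9 N.
Friction must make up the shortfall along the incline: f = m g sin θ − P = 127.5 − 21 = 106.5 N.
At the threshold f = μ_s N, so μ_s,min = 106.5/220.9 = 0.482.

μ_s,min ≈ 0.482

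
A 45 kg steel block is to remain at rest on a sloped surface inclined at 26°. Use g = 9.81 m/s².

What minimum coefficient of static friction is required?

μ_s,min ≈ 0.488

At the slip threshold m g sin θ = μ_s m g cos θ, so μ_s,min = tan θ.
μ_s,min = tan 26° = 0.488.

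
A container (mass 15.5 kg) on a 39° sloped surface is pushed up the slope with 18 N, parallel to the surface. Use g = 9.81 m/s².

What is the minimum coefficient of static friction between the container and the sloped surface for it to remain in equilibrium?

N = m g cos θ = 118.2 N.
Friction must make up the shortfall along the incline: f = m g sin θ − P = 95.69 − 18 = 77.69 N.
At the threshold f = μ_s N, so μ_s,min = 77.69/118.2 = 0.657.

μ_s,min ≈ 0.657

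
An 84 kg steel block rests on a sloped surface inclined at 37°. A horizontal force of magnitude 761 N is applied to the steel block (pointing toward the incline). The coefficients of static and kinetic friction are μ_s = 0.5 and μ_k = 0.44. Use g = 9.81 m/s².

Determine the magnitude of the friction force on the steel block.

The horizontal push has a component P sin θ into the surface, so N = m g cos θ + P sin θ = 658.1 + 458 = 1116 N.
Parallel to the incline: P cos θ − m g sin θ = 607.8 − 495.9 = 111.8 N; the friction needed to balance this is 111.8 N acting down the slope.
Maximum static friction: μ_s N = 0.5 × 1116 = 558 N.
Since 111.8 N is within the 558 N limit, the steel block stays put and friction is exactly 112 N.

f ≈ 112 N (down the incline)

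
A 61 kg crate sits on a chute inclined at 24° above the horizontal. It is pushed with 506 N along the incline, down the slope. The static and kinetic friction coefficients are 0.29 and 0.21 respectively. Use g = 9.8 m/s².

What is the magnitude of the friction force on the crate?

The normal reaction is N = m g cos θ = 546.1 N.
The friction needed for equilibrium is m g sin θ + P = 243.1 + 506 = 749.1 N, measured positive up-slope.
Static friction can supply at most μ_s N = 158.4 N.
Since |749.1| > 158.4 N, static friction cannot hold it; the crate slides down the incline and kinetic friction applies: f = μ_k N = 0.21 × 546.1 = 115 N.

f ≈ 115 N (up the incline)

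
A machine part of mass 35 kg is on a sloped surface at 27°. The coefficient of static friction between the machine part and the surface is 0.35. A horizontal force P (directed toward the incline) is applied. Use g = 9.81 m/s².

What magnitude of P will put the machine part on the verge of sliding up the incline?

At impending motion up the slope, friction acts down-slope at its limit: f = μ_s N.
Perpendicular to the incline: N = m g cos θ + P sin θ.
Along the incline: P cos θ = m g sin θ + μ_s N = m g sin θ + μ_s (m g cos θ + P sin θ).
Solving, P (cos θ − μ_s sin θ) = m g (sin θ + μ_s cos θ), so P = 35×9.81×(sin 27° + 0.35 cos 27°)/(cos 27° − 0.35 sin 27°) = 343×0.7658/0.7321 = 359 N.

P ≈ 359 N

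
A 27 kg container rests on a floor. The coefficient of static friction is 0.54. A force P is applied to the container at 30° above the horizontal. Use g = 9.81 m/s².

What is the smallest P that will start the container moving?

P ≈ 126 N

N = m g − P sin α (the pull lifts the container).
At impending slip, P cos α = μ_s N = μ_s (m g − P sin α).
Solving: P (cos α + μ_s sin α) = μ_s m g → P = 0.54×265/(cos 30° + 0.54 sin 30°) = 143/1.136 = 126 N.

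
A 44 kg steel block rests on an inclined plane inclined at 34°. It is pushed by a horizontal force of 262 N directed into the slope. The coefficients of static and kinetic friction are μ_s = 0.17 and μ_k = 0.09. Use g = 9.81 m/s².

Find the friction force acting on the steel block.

Normal direction: N = m g cos θ + P sin θ = 504.4 N.
Along the incline, the net driving force (taking up-slope positive) is P cos θ − m g sin θ = 217.2 − 241.4 = -24.16 N, so equilibrium requires friction f = 24.16 N (up-slope).
The limit of static friction is μ_s N = 85.74 N.
Since 24.16 N is within the 85.74 N limit, the steel block stays put and friction is exactly 24.2 N.

f ≈ 24.2 N (up the incline)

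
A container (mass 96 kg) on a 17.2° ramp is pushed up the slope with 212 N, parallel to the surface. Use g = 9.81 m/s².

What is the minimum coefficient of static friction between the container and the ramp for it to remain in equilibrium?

μ_s,min ≈ 0.0739

N = m g cos θ = 899.6 N.
Friction must make up the shortfall along the incline: f = m g sin θ − P = 278.5 − 212 = 66.49 N.
At the threshold f = μ_s N, so μ_s,min = 66.49/899.6 = 0.0739.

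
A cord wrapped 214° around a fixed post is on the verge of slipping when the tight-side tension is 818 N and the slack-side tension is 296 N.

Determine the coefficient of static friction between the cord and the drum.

T₂/T₁ = e^{μβ} → μ = ln(T₂/T₁)/β.
β = 214° = 3.735 rad.
μ = ln(818/296)/3.735 = ln(2.764)/3.735 = 0.272.

μ ≈ 0.272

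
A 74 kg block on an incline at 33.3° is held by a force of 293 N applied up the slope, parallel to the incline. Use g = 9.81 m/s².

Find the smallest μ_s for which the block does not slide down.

μ_s,min ≈ 0.174

N = m g cos θ = 606.7 N.
Friction must make up the shortfall along the incline: f = m g sin θ − P = 398.6 − 293 = 105.6 N.
At the threshold f = μ_s N, so μ_s,min = 105.6/606.7 = 0.174.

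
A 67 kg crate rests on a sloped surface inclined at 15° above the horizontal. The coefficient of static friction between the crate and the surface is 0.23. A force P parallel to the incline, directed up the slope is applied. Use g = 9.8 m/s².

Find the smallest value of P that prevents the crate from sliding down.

P_min ≈ 24.1 N

The crate tends to slide down (tan θ > μ_s), so at the point of impending slip friction acts up-slope at its limit: f = μ_s N.
P is parallel to the surface, so N = m g cos θ = 634 N.
Along the incline: P + μ_s N = m g sin θ, so P = 170 − 0.23×634 = 24.1 N.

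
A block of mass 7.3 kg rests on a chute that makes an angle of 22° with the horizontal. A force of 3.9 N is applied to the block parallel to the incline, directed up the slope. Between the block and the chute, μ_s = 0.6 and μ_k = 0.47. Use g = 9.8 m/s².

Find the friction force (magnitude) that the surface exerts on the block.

Perpendicular to the surface, N = m g cos θ = 7.3·9.8·cos 22° = 66.33 N.
Parallel to the incline, ΣF = 0 gives f = m g sin θ − P = 26.8 − 3.9 = 22.9 N (up-slope positive).
Maximum static friction available: μ_s N = 0.6 × 66.33 = 39.8 N.
Since |22.9| ≤ 39.8 N, static friction is sufficient; f equals the required value, not μ_s N.

f ≈ 22.9 N (up the incline)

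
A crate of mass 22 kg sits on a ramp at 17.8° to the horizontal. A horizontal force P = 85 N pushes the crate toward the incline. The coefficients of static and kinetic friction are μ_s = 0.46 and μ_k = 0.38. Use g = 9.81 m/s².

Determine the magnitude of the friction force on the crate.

Resolve perpendicular to the incline: N = m g cos θ + P sin θ = 22×9.81×cos 17.8° + 85×sin 17.8° = 231.5 N.
Along the incline, the net driving force (taking up-slope positive) is P cos θ − m g sin θ = 80.93 − 65.98 = 14.96 N, so equilibrium requires friction f = -14.96 N (down-slope).
The limit of static friction is μ_s N = 106.5 N.
Since 14.96 N is within the 106.5 N limit, the crate stays put and friction is exactly 15 N.

f ≈ 15 N (down the incline)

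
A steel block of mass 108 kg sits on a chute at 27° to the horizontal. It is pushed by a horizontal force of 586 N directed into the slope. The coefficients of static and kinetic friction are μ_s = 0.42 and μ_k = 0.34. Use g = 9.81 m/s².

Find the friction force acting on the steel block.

Normal direction: N = m g cos θ + P sin θ = 1210 N.
Along the incline, the net driving force (taking up-slope positive) is P cos θ − m g sin θ = 522.1 − 481 = 41.14 N, so equilibrium requires friction f = -41.14 N (down-slope).
The limit of static friction is μ_s N = 508.2 N.
|f_req| = 41.14 ≤ 508.2 N → the steel block is in equilibrium; friction equals the required value.

f ≈ 41.1 N (down the incline)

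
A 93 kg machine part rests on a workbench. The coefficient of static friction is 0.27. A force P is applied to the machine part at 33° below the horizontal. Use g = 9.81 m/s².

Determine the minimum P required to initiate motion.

P ≈ 356 N

N = m g + P sin α (the push presses the machine part into the workbench).
At impending slip, P cos α = μ_s N = μ_s (m g + P sin α).
Solving: P (cos α − μ_s sin α) = μ_s m g → P = 0.27×912/(cos 33° − 0.27 sin 33°) = 246/0.6916 = 356 N.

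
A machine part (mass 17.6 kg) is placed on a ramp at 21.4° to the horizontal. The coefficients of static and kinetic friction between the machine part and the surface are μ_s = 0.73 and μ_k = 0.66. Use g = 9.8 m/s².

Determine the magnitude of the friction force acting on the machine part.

f ≈ 62.9 N (up the incline)

Perpendicular to the surface, N = m g cos θ = 17.6·9.8·cos 21.4° = 160.6 N.
For equilibrium along the incline, friction must balance the weight component: f = m g sin θ = 62.93 N up the slope.
Maximum static friction available: μ_s N = 0.73 × 160.6 = 117.2 N.
Since |62.93| ≤ 117.2 N, the machine part remains in static equilibrium and friction takes exactly the required value.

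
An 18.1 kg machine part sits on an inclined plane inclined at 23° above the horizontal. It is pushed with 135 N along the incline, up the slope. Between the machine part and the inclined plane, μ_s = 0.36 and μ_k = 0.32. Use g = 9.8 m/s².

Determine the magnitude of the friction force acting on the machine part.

Perpendicular to the surface, N = m g cos θ = 18.1·9.8·cos 23° = 163.3 N.
Parallel to the incline, ΣF = 0 gives f = m g sin θ − P = 69.31 − 135 = -65.69 N (up-slope positive).
Static friction can supply at most μ_s N = 58.78 N.
Since |-65.69| > 58.78 N, static friction cannot hold it; the machine part slides up the incline and kinetic friction applies: f = μ_k N = 0.32 × 163.3 = 52.2 N.

f ≈ 52.2 N (down the incline)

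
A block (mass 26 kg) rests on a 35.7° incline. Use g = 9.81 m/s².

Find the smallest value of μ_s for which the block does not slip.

μ_s,min ≈ 0.719

At the slip threshold m g sin θ = μ_s m g cos θ, so μ_s,min = tan θ.
μ_s,min = tan 35.7° = 0.719.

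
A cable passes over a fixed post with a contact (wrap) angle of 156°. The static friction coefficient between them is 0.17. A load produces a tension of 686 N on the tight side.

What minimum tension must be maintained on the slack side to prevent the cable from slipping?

Capstan equation at impending slip: T_tight/T_slack = e^{μβ}.
β = 156° = 2.723 rad; e^{μβ} = e^{0.17×2.723} = 1.589.
T_slack = T_tight / e^{μβ} = 686 / 1.589 = 432 N.

T_min ≈ 432 N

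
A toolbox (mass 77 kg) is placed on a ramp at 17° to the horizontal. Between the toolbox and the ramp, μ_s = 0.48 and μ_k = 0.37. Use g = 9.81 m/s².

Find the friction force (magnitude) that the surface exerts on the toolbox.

Perpendicular to the surface, N = m g cos θ = 77·9.81·cos 17° = 722.4 N.
For equilibrium along the incline, friction must balance the weight component: f = m g sin θ = 220.8 N up the slope.
Maximum static friction available: μ_s N = 0.48 × 722.4 = 346.7 N.
Since |220.8| ≤ 346.7 N, static friction is sufficient; f equals the required value, not μ_s N.

f ≈ 221 N (up the incline)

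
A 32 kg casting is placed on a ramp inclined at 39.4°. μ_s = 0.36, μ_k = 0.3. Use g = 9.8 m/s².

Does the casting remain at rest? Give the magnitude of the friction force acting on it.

f ≈ 72.7 N

N = m g cos θ = 242 N.
Down-slope weight component: m g sin θ = 199 N.
μ_s N = 87.2 N.
199 > 87.2 N, so it slides; kinetic friction f = μ_k N = 0.3×242 = 72.7 N.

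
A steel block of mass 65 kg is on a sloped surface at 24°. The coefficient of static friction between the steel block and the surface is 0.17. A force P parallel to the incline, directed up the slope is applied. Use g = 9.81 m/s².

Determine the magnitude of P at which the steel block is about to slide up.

At impending motion up the slope, friction acts down-slope at its limit: f = μ_s N.
P is parallel to the surface, so N = m g cos θ = 583 N.
Along the incline: P = m g sin θ + μ_s N = 259 + 0.17×583 = 358 N.

P ≈ 358 N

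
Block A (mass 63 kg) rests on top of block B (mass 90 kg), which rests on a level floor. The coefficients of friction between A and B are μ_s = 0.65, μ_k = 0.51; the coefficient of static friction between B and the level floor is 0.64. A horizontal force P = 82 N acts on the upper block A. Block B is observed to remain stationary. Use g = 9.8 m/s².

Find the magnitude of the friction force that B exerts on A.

Normal force at the A–B interface: N₁ = m_A g = 617.4 N.
So the A–B interface can sustain at most μ_s N₁ = 401.3 N of static friction.
P = 82 N is within that limit, so A and B move together (both at rest); the A–B friction is simply f₁ = P = 82 N.
By Newton's third law B feels 82 N forward from A. With B stationary, the floor's static friction on B balances it: f₂ = 82 N (well within μ_s(m_A+m_B)g = 959.6 N).

f ≈ 82 N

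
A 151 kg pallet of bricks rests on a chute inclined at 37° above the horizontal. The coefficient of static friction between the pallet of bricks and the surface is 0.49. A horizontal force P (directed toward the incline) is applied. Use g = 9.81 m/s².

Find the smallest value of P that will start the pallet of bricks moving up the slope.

At impending motion up the slope, friction acts down-slope at its limit: f = μ_s N.
Perpendicular to the incline: N = m g cos θ + P sin θ.
Along the incline: P cos θ = m g sin θ + μ_s N = m g sin θ + μ_s (m g cos θ + P sin θ).
Solving, P (cos θ − μ_s sin θ) = m g (sin θ + μ_s cos θ), so P = 151×9.81×(sin 37° + 0.49 cos 37°)/(cos 37° − 0.49 sin 37°) = 1480×0.9931/0.5037 = 2920 N.

P ≈ 2920 N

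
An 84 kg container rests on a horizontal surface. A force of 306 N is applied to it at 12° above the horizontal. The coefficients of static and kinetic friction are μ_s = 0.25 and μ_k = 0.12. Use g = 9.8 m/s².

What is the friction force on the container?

f ≈ 91.1 N

Vertical equilibrium gives N = m g − P sin α = 759.6 N.
Horizontally, friction must balance P cos α = 299.3 N.
μ_s N = 0.25 × 759.6 = 189.9 N.
The required friction exceeds μ_s N, so the container moves and f = μ_k N = 91.1 N.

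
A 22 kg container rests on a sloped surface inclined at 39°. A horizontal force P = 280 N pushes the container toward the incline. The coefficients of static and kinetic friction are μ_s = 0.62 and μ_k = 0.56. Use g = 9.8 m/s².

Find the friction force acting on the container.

f ≈ 81.9 N (down the incline)

The horizontal push has a component P sin θ into the surface, so N = m g cos θ + P sin θ = 167.6 + 176.2 = 343.8 N.
Parallel to the incline: P cos θ − m g sin θ = 217.6 − 135.7 = 81.92 N; the friction needed to balance this is 81.92 N acting down the slope.
Maximum static friction: μ_s N = 0.62 × 343.8 = 213.1 N.
Since 81.92 N is within the 213.1 N limit, the container stays put and friction is exactly 81.9 N.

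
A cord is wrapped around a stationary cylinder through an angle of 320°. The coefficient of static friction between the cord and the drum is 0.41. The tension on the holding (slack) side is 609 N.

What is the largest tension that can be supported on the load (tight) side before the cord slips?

T_max ≈ 6010 N

At impending slip the capstan equation gives T₂/T₁ = e^{μβ} with β in radians.
β = 320° × π/180 = 5.585 rad.
e^{μβ} = e^{0.41×5.585} = 9.874.
T₂ = T₁ · e^{μβ} = 609 × 9.874 = 6010 N.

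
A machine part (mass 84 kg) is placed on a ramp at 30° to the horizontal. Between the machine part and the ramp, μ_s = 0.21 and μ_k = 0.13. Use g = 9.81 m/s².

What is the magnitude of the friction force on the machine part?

f ≈ 92.8 N (up the incline)

The normal reaction is N = m g cos θ = 713.6 N.
For equilibrium along the incline, friction must balance the weight component: f = m g sin θ = 412 N up the slope.
The static-friction ceiling is μ_s N = 0.21 × 713.6 = 149.9 N.
Since |412| > 149.9 N, static friction cannot hold it; the machine part slides down the incline and kinetic friction applies: f = μ_k N = 0.13 × 713.6 = 92.8 N.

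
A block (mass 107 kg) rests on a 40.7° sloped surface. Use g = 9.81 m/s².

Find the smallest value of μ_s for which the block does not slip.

At the slip threshold m g sin θ = μ_s m g cos θ, so μ_s,min = tan θ.
μ_s,min = tan 40.7° = 0.86.

μ_s,min ≈ 0.86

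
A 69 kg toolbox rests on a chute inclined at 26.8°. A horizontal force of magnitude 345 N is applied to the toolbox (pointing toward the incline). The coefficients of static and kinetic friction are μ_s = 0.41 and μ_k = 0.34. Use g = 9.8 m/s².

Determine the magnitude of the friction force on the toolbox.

The horizontal push has a component P sin θ into the surface, so N = m g cos θ + P sin θ = 603.6 + 155.6 = 759.1 N.
Along the incline, the net driving force (taking up-slope positive) is P cos θ − m g sin θ = 307.9 − 304.9 = 3.059 N, so equilibrium requires friction f = -3.059 N (down-slope).
The limit of static friction is μ_s N = 311.2 N.
|f_req| = 3.059 ≤ 311.2 N → the toolbox is in equilibrium; friction equals the required value.

f ≈ 3.06 N (down the incline)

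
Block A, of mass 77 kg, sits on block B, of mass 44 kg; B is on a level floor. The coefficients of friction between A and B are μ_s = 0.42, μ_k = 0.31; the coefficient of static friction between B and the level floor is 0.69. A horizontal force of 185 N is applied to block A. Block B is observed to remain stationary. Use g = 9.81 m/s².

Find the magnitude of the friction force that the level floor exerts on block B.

f ≈ 185 N

Between the blocks, N₁ = m_A g = 755.4 N.
So the A–B interface can sustain at most μ_s N₁ = 317.3 N of static friction.
Since P = 185 N ≤ 317.3 N, A does not slip on B; friction on A equals P = 185 N.
B experiences an equal 185 N forward from A (third law). B is in equilibrium, so the floor supplies f₂ = 185 N of static friction (limit μ_s(m_A+m_B)g = 819 N, not exceeded).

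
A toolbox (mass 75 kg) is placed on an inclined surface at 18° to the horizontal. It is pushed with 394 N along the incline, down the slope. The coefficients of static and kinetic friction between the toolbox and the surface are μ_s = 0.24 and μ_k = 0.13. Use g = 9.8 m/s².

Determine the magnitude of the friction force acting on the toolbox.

The normal reaction is N = m g cos θ = 699 N.
Parallel to the incline, ΣF = 0 gives f = m g sin θ + P = 227.1 + 394 = 621.1 N (up-slope positive).
Static friction can supply at most μ_s N = 167.8 N.
|621.1| exceeds 167.8 N, so the toolbox slips down-slope; friction is kinetic, f = μ_k N = 0.13×699 = 90.9 N.

f ≈ 90.9 N (up the incline)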